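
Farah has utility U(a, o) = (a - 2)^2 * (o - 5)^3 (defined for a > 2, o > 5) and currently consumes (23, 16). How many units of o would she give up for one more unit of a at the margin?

MRS = 22/63

MU_a = 2·(a−2)·(o−5)^3, MU_o = 3·(a−2)^2·(o−5)^2.
MRS = (2/3)·(o−5)/(a−2).
At (23, 16): MRS = 22/63.
That is, one extra unit of a is worth 22/63 units of o at the margin.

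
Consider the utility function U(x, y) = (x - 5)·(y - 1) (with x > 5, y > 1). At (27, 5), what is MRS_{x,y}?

MU_x = (y−1), MU_y = (x−5).
MRS = (y−1)/(x−5).
At (27, 5): MRS = 2/11.
So at (27, 5) the consumer would give up 2/11 units of y for one more unit of x.

MRS = 2/11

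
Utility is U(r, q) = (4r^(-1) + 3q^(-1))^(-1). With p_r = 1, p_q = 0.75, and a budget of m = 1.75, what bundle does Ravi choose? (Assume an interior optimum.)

r* = 1, q* = 1

For CES with ρ = -1, MRS = (4/3)·(q/r)^2.
Tangency: set MRS = p_r/p_q = 1/0.75 = 4/3.
So (q/r)^2 = 1; taking the square root, q/r = 1, i.e. q = r.
Substitute into the budget 1·r + 0.75·q = 1.75: 1.75·r = 1.75, so r* = 1 and q* = 1.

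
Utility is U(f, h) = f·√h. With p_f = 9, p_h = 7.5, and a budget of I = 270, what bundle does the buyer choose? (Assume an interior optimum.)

f* = 20, h* = 12

MU_f = √h and MU_h = 0.5·f·h^(-0.5).
MRS = MU_f/MU_h = (2)·h/f.
Tangency: set MRS = p_f/p_h = 9/7.5 = 1.2.
So (2)·h/f = 1.2, i.e. h = 0.6·f.
Substitute into the budget 9·f + 7.5·h = 270: 13.5·f = 270, so f* = 20.
Then h* = 0.6·20 = 12.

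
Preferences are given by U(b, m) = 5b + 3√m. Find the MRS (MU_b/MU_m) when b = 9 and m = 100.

MU_b = 5, MU_m = 3/(2√m).
MRS = 5 ÷ (3/(2√m)).
At (9, 100): MRS = 100/3.
That is, one extra unit of b is worth 100/3 units of m at the margin.

MRS = 100/3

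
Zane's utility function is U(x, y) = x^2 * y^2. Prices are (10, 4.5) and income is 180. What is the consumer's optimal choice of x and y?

x* = 9, y* = 20

MU_x = 2·x·y^2 and MU_y = 2·x^2·y.
MRS = MU_x/MU_y = y/x.
Tangency: set MRS = p_x/p_y = 10/4.5 = 20/9.
So y/x = 20/9, i.e. y = (20/9)·x.
Substitute into the budget 10·x + 4.5·y = 180: 20·x = 180, so x* = 9.
Then y* = (20/9)·9 = 20.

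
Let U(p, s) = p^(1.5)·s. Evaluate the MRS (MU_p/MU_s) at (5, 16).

MRS = 4.8

MU_p = 1.5·√p·s and MU_s = p^(1.5).
MRS = MU_p/MU_s = (1.5)·s/p.
At (5, 16): MRS = 4.8.
That is, one extra unit of p is worth 4.8 units of s at the margin.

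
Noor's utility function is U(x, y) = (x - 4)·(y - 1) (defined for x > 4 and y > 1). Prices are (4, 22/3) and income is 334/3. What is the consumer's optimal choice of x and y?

x* = 15, y* = 7

MU_x = (y−1), MU_y = (x−4).
MRS = (y−1)/(x−4).
Tangency: set MRS = p_x/p_y = 4/(22/3) = 6/11.
So (y − 1)/(x − 4) = 6/11, i.e. (y − 1) = (6/11)·(x − 4).
Rewrite the budget in excess-of-subsistence terms: 4·(x − 4) + (22/3)·(y − 1) = 334/3 − 4·4 − (22/3)·1 = 88.
Substituting, 8·(x − 4) = 88, so x − 4 = 11 and x* = 15.
Then y − 1 = (6/11)·11 = 6, so y* = 7.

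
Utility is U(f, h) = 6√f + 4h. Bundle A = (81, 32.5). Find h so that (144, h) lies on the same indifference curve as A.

h = 28

U(81, 32.5) = 184.
Set U(144, h) = 184 and solve.
With f = 144: √144 = 12, so 4h = 184 − 6·12 = 112 and h = 28.
Check: U(144, 28) = 184.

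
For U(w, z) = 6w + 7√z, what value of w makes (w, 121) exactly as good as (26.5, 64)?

U(26.5, 64) = 215.
Set U(w, 121) = 215 and solve.
With z = 121: √121 = 11, so 6w = 215 − 7·11 = 138 and w = 23.
Check: U(23, 121) = 215.

w = 23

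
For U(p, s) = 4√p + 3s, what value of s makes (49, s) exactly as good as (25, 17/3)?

U(25, 17/3) = 37.
Set U(49, s) = 37 and solve.
With p = 49: √49 = 7, so 3s = 37 − 4·7 = 9 and s = 3.
Check: U(49, 3) = 37.

s = 3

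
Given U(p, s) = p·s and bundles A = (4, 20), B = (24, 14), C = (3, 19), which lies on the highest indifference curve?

Evaluate utility at each bundle:
U(A) = 80.
U(B) = 336.
U(C) = 57.
Highest utility is B, so B ≻ A ≻ C.

Bundle B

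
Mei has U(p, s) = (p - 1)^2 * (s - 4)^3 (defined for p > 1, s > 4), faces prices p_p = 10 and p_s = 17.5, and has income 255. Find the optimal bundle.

p* = 8, s* = 10

MU_p = 2·(p−1)·(s−4)^3, MU_s = 3·(p−1)^2·(s−4)^2.
MRS = (2/3)·(s−4)/(p−1).
Tangency: set MRS = p_p/p_s = 10/17.5 = 4/7.
So (2/3)·(s − 4)/(p − 1) = 4/7, i.e. (s − 4) = (6/7)·(p − 1).
Rewrite the budget in excess-of-subsistence terms: 10·(p − 1) + 17.5·(s − 4) = 255 − 10·1 − 17.5·4 = 175.
Substituting, 25·(p − 1) = 175, so p − 1 = 7 and p* = 8.
Then s − 4 = (6/7)·7 = 6, so s* = 10.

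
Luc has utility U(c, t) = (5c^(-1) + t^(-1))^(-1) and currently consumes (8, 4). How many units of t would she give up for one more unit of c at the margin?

MRS = 1.25

For CES with ρ = -1, MRS = (5/1)·(t/c)^2.
At (8, 4): MRS = 1.25.
The indifference curve has slope −1.25 at this bundle.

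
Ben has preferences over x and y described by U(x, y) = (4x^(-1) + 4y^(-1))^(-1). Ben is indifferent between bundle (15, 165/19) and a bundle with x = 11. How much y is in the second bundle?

U depends on (x, y) only through S = 4x^(-1) + 4y^(-1), so equal utility means equal S. At (15, 165/19): S = 8/11.
With x = 11: 4·11^(-1) = 4/11, so 4y^(-1) = 8/11 − 4/11 = 4/11, i.e. y^(-1) = 1/11.
Hence y = 1/(1/11) = 11.
Check: U(11, 11) = 1.375.

y = 11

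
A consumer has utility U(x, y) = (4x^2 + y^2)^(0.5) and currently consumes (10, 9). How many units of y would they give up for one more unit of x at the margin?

For CES with ρ = 2, MRS = (4/1)·(y/x)^(-1).
At (10, 9): MRS = 40/9.
That is, one extra unit of x is worth 40/9 units of y at the margin.

MRS = 40/9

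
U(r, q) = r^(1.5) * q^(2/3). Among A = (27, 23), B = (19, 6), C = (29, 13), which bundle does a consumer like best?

Evaluate utility at each bundle:
U(A) = 1134.656.
U(B) = 273.463.
U(C) = 863.428.
Highest utility is A, so A ≻ C ≻ B.

Bundle A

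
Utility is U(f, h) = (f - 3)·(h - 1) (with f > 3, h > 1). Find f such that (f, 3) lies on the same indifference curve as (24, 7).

U(24, 7) = 126.
Set U(f, 3) = 126 and solve.
With h = 3: (3 − 1) = 2, so (f − 3) = 126/2 = 63.
So f = 3 + 63 = 66.
Check: U(66, 3) = 126.

f = 66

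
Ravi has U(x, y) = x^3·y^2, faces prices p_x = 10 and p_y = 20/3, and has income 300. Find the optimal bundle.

x* = 18, y* = 18

MU_x = 3·x^2·y^2 and MU_y = 2·x^3·y.
MRS = MU_x/MU_y = (3/2)·y/x.
Tangency: set MRS = p_x/p_y = 10/(20/3) = 1.5.
So (3/2)·y/x = 1.5, i.e. y = x.
Substitute into the budget 10·x + (20/3)·y = 300: (50/3)·x = 300, so x* = 18.
Then y* = 18.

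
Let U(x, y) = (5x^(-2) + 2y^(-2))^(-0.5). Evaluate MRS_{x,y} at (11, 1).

MRS = 5/2662

For CES with ρ = -2, MRS = (5/2)·(y/x)^3.
At (11, 1): MRS = 5/2662.
So at (11, 1) the consumer would give up 5/2662 units of y for one more unit of x.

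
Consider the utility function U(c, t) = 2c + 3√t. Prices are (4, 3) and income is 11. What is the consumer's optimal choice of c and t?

c* = 2, t* = 1

MU_c = 2, MU_t = 3/(2√t).
MRS = 2 ÷ (3/(2√t)).
Tangency: set MRS = p_c/p_t = 4/3.
MRS depends only on t: (4/3)·√t = 4/3 ⇒ √t = (4/3)/(4/3) = 1 ⇒ t* = 1.
From the budget, 4·c = 11 − 3·1 = 8, so c* = 2.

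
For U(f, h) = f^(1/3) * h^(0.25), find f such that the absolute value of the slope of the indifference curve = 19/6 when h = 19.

MU_f = 1/3·f^(-2/3)·h^(0.25) and MU_h = 0.25·f^(1/3)·h^(-0.75).
MRS = MU_f/MU_h = (4/3)·h/f.
Substitute h = 19: MRS = (76/3)/f. Setting (76/3)/f = 19/6 gives f = (76/3)/(19/6) = 8.

f = 8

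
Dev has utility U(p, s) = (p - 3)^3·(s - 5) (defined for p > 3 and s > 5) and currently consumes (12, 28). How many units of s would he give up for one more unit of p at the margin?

MU_p = 3·(p−3)^2·(s−5), MU_s = (p−3)^3.
MRS = (3/1)·(s−5)/(p−3).
At (12, 28): MRS = 23/3.
So at (12, 28) the consumer would give up 23/3 units of s for one more unit of p.

MRS = 23/3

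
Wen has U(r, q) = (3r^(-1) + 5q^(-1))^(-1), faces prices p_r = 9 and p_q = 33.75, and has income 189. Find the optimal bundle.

For CES with ρ = -1, MRS = (3/5)·(q/r)^2.
Tangency: set MRS = p_r/p_q = 9/33.75 = 4/15.
So (q/r)^2 = 4/9; taking the square root, q/r = 2/3, i.e. q = (2/3)·r.
Substitute into the budget 9·r + 33.75·q = 189: 31.5·r = 189, so r* = 6 and q* = (2/3)·6 = 4.

r* = 6, q* = 4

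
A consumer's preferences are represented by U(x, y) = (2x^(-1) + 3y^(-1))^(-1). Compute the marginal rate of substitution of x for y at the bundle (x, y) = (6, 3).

MRS = 1/6

For CES with ρ = -1, MRS = (2/3)·(y/x)^2.
At (6, 3): MRS = 1/6.
The indifference curve has slope −1/6 at this bundle.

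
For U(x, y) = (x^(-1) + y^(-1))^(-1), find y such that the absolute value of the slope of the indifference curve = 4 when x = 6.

For CES with ρ = -1, MRS = (y/x)^2.
Setting (y/6)^2 = 4 gives y/6 = 2 and y = 12.

y = 12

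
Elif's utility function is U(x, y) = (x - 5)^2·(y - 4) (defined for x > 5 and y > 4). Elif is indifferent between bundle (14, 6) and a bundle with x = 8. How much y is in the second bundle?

U(14, 6) = 162.
Set U(8, y) = 162 and solve.
With x = 8: (8 − 5)^2 = 9, so (y − 4) = 162/9 = 18.
So y = 4 + 18 = 22.
Check: U(8, 22) = 162.

y = 22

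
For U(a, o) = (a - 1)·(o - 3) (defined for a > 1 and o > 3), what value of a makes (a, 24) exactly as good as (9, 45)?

a = 17

U(9, 45) = 336.
Set U(a, 24) = 336 and solve.
With o = 24: (24 − 3) = 21, so (a − 1) = 336/21 = 16.
So a = 1 + 16 = 17.
Check: U(17, 24) = 336.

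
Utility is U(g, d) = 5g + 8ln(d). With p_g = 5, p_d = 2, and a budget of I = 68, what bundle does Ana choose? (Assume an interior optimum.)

g* = 12, d* = 4

MU_g = 5, MU_d = 8/d.
MRS = 5 ÷ (8/d).
Tangency: set MRS = p_g/p_d = 5/2 = 2.5.
MRS depends only on d: 0.625·d = 2.5 ⇒ d* = 2.5/0.625 = 4.
From the budget, 5·g = 68 − 2·4 = 60, so g* = 12.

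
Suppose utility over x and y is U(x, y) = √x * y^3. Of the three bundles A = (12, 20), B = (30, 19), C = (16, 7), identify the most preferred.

Evaluate utility at each bundle:
U(A) = 27712.813.
U(B) = 37568.290.
U(C) = 1372.000.
Highest utility is B, so B ≻ A ≻ C.

Bundle B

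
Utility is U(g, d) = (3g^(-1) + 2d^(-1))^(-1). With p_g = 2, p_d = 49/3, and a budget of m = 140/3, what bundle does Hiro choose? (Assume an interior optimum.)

For CES with ρ = -1, MRS = (3/2)·(d/g)^2.
Tangency: set MRS = p_g/p_d = 2/(49/3) = 6/49.
So (d/g)^2 = 4/49; taking the square root, d/g = 2/7, i.e. d = (2/7)·g.
Substitute into the budget 2·g + (49/3)·d = 140/3: (20/3)·g = 140/3, so g* = 7 and d* = (2/7)·7 = 2.

g* = 7, d* = 2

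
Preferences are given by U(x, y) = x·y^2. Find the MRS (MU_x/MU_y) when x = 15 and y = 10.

MU_x = y^2 and MU_y = 2·x·y.
MRS = MU_x/MU_y = (1/2)·y/x.
At (15, 10): MRS = 1/3.
The indifference curve has slope −1/3 at this bundle.

MRS = 1/3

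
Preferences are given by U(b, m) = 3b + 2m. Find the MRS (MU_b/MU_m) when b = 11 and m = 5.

MRS = 1.5

MU_b = 3, MU_m = 2, so MRS = 3/2 = 1.5 at every bundle.
At (11, 5): MRS = 1.5.
So at (11, 5) the consumer would give up 1.5 units of m for one more unit of b.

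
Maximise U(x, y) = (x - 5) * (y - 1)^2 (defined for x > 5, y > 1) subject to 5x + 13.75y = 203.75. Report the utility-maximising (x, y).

MU_x = (y−1)^2, MU_y = 2·(x−5)·(y−1).
MRS = (1/2)·(y−1)/(x−5).
Tangency: set MRS = p_x/p_y = 5/13.75 = 4/11.
So (1/2)·(y − 1)/(x − 5) = 4/11, i.e. (y − 1) = (8/11)·(x − 5).
Rewrite the budget in excess-of-subsistence terms: 5·(x − 5) + 13.75·(y − 1) = 203.75 − 5·5 − 13.75·1 = 165.
Substituting, 15·(x − 5) = 165, so x − 5 = 11 and x* = 16.
Then y − 1 = (8/11)·11 = 8, so y* = 9.

x* = 16, y* = 9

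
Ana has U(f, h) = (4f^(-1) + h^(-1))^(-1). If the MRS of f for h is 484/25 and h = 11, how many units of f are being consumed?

f = 5

For CES with ρ = -1, MRS = (4/1)·(h/f)^2.
Setting (4/1)·(11/f)^2 = 484/25 gives (11/f)^2 = 121/25, so 11/f = 2.2 and f = 5.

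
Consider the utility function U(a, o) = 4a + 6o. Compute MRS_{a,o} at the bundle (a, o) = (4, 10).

MRS = 2/3

MU_a = 4, MU_o = 6, so MRS = 4/6 = 2/3 at every bundle.
At (4, 10): MRS = 2/3.
The indifference curve has slope −2/3 at this bundle.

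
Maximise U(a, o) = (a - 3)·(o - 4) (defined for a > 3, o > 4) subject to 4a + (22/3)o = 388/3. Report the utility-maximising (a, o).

MU_a = (o−4), MU_o = (a−3).
MRS = (o−4)/(a−3).
Tangency: set MRS = p_a/p_o = 4/(22/3) = 6/11.
So (o − 4)/(a − 3) = 6/11, i.e. (o − 4) = (6/11)·(a − 3).
Rewrite the budget in excess-of-subsistence terms: 4·(a − 3) + (22/3)·(o − 4) = 388/3 − 4·3 − (22/3)·4 = 88.
Substituting, 8·(a − 3) = 88, so a − 3 = 11 and a* = 14.
Then o − 4 = (6/11)·11 = 6, so o* = 10.

a* = 14, o* = 10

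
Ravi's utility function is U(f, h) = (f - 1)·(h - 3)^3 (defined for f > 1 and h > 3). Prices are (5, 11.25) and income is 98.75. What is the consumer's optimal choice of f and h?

MU_f = (h−3)^3, MU_h = 3·(f−1)·(h−3)^2.
MRS = (1/3)·(h−3)/(f−1).
Tangency: set MRS = p_f/p_h = 5/11.25 = 4/9.
So (1/3)·(h − 3)/(f − 1) = 4/9, i.e. (h − 3) = (4/3)·(f − 1).
Rewrite the budget in excess-of-subsistence terms: 5·(f − 1) + 11.25·(h − 3) = 98.75 − 5·1 − 11.25·3 = 60.
Substituting, 20·(f − 1) = 60, so f − 1 = 3 and f* = 4.
Then h − 3 = (4/3)·3 = 4, so h* = 7.

f* = 4, h* = 7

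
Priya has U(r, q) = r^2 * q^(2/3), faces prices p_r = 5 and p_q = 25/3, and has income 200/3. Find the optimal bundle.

r* = 10, q* = 2

MU_r = 2·r·q^(2/3) and MU_q = 2/3·r^2·q^(-1/3).
MRS = MU_r/MU_q = (3)·q/r.
Tangency: set MRS = p_r/p_q = 5/(25/3) = 0.6.
So (3)·q/r = 0.6, i.e. q = 0.2·r.
Substitute into the budget 5·r + (25/3)·q = 200/3: (20/3)·r = 200/3, so r* = 10.
Then q* = 0.2·10 = 2.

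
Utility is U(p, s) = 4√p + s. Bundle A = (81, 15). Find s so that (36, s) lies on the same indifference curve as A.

U(81, 15) = 51.
Set U(36, s) = 51 and solve.
With p = 36: √36 = 6, so s = 51 − 4·6 = 27.
Check: U(36, 27) = 51.

s = 27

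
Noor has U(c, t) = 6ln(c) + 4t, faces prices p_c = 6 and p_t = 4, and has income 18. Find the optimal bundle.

c* = 1, t* = 3

MU_c = 6/c, MU_t = 4.
MRS = 6/c ÷ 4.
Tangency: set MRS = p_c/p_t = 6/4 = 1.5.
MRS depends only on c: 1.5/c = 1.5 ⇒ c* = 1.5/1.5 = 1.
From the budget, 4·t = 18 − 6·1 = 12, so t* = 3.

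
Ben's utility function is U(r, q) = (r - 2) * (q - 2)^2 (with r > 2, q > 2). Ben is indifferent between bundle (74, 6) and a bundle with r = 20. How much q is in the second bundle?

U(74, 6) = 1152.
Set U(20, q) = 1152 and solve.
With r = 20: (20 − 2) = 18, so (q − 2)^2 = 1152/18 = 64.
Taking the square root (with q > 2): q − 2 = 8, so q = 10.
Check: U(20, 10) = 1152.

q = 10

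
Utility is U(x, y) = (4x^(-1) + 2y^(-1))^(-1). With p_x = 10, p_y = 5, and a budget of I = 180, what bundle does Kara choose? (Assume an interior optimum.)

For CES with ρ = -1, MRS = (4/2)·(y/x)^2.
Tangency: set MRS = p_x/p_y = 10/5 = 2.
So (y/x)^2 = 1; taking the square root, y/x = 1, i.e. y = x.
Substitute into the budget 10·x + 5·y = 180: 15·x = 180, so x* = 12 and y* = 12.

x* = 12, y* = 12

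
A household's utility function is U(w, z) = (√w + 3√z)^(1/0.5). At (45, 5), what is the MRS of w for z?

For CES with ρ = 0.5, MRS = (1/3)·√(z/w).
At (45, 5): MRS = 1/9.
So at (45, 5) the consumer would give up 1/9 units of z for one more unit of w.

MRS = 1/9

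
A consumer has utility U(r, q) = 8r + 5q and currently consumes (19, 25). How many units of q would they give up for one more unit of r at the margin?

MRS = 1.6

MU_r = 8, MU_q = 5, so MRS = 8/5 = 1.6 at every bundle.
At (19, 25): MRS = 1.6.
That is, one extra unit of r is worth 1.6 units of q at the margin.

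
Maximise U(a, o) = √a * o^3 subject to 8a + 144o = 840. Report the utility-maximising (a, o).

a* = 15, o* = 5

MU_a = 0.5·a^(-0.5)·o^3 and MU_o = 3·√a·o^2.
MRS = MU_a/MU_o = (1/6)·o/a.
Tangency: set MRS = p_a/p_o = 8/144 = 1/18.
So (1/6)·o/a = 1/18, i.e. o = (1/3)·a.
Substitute into the budget 8·a + 144·o = 840: 56·a = 840, so a* = 15.
Then o* = (1/3)·15 = 5.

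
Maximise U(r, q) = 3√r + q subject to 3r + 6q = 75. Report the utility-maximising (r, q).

MU_r = 3/(2√r), MU_q = 1.
MRS = 3/(2√r) ÷ 1.
Tangency: set MRS = p_r/p_q = 3/6 = 0.5.
MRS depends only on r: 1.5/√r = 0.5 ⇒ √r = 1.5/0.5 = 3 ⇒ r* = 9.
From the budget, 6·q = 75 − 3·9 = 48, so q* = 8.

r* = 9, q* = 8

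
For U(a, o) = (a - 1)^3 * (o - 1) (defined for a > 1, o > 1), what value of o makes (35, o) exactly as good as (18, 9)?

U(18, 9) = 39304.
Set U(35, o) = 39304 and solve.
With a = 35: (35 − 1)^3 = 39304, so (o − 1) = 39304/39304 = 1.
So o = 1 + 1 = 2.
Check: U(35, 2) = 39304.

o = 2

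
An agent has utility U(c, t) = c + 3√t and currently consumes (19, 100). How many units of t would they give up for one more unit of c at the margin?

MRS = 20/3

MU_c = 1, MU_t = 3/(2√t).
MRS = 1 ÷ (3/(2√t)).
At (19, 100): MRS = 20/3.
That is, one extra unit of c is worth 20/3 units of t at the margin.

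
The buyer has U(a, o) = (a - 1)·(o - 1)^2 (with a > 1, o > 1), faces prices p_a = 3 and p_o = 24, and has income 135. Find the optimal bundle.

a* = 13, o* = 4

MU_a = (o−1)^2, MU_o = 2·(a−1)·(o−1).
MRS = (1/2)·(o−1)/(a−1).
Tangency: set MRS = p_a/p_o = 3/24 = 0.125.
So (1/2)·(o − 1)/(a − 1) = 0.125, i.e. (o − 1) = 0.25·(a − 1).
Rewrite the budget in excess-of-subsistence terms: 3·(a − 1) + 24·(o − 1) = 135 − 3·1 − 24·1 = 108.
Substituting, 9·(a − 1) = 108, so a − 1 = 12 and a* = 13.
Then o − 1 = 0.25·12 = 3, so o* = 4.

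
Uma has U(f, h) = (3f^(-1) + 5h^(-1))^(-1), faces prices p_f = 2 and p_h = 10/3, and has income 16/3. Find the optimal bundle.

f* = 1, h* = 1

For CES with ρ = -1, MRS = (3/5)·(h/f)^2.
Tangency: set MRS = p_f/p_h = 2/(10/3) = 0.6.
So (h/f)^2 = 1; taking the square root, h/f = 1, i.e. h = f.
Substitute into the budget 2·f + (10/3)·h = 16/3: (16/3)·f = 16/3, so f* = 1 and h* = 1.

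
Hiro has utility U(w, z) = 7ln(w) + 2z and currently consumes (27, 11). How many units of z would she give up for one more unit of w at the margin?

MU_w = 7/w, MU_z = 2.
MRS = 7/w ÷ 2.
At (27, 11): MRS = 7/54.
That is, one extra unit of w is worth 7/54 units of z at the margin.

MRS = 7/54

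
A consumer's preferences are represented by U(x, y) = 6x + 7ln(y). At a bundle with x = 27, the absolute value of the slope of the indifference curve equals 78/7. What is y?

MU_x = 6, MU_y = 7/y.
MRS = 6 ÷ (7/y).
MRS depends only on y: (6/7)·y = 78/7 ⇒ y = (78/7)/(6/7) = 13.

y = 13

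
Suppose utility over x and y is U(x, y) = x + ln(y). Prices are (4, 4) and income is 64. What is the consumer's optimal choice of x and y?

MU_x = 1, MU_y = 1/y.
MRS = 1 ÷ (1/y).
Tangency: set MRS = p_x/p_y = 4/4 = 1.
MRS depends only on y: y = 1 ⇒ y* = 1.
From the budget, 4·x = 64 − 4·1 = 60, so x* = 15.

x* = 15, y* = 1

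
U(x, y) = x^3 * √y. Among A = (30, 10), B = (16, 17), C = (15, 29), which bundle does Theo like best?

Evaluate utility at each bundle:
U(A) = 85381.497.
U(B) = 16888.241.
U(C) = 18174.931.
Highest utility is A, so A ≻ C ≻ B.

Bundle A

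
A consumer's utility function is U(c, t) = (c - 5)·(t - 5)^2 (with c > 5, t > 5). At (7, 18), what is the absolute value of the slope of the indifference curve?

MU_c = (t−5)^2, MU_t = 2·(c−5)·(t−5).
MRS = (1/2)·(t−5)/(c−5).
At (7, 18): MRS = 3.25.
That is, one extra unit of c is worth 3.25 units of t at the margin.

MRS = 3.25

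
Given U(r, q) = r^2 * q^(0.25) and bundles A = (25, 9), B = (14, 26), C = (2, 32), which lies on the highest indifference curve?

Evaluate utility at each bundle:
U(A) = 1082.532.
U(B) = 442.588.
U(C) = 9.514.
Highest utility is A, so A ≻ B ≻ C.

Bundle A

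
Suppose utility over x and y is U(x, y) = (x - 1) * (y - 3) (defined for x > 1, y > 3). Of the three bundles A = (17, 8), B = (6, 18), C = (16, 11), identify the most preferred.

Evaluate utility at each bundle:
U(A) = 80.
U(B) = 75.
U(C) = 120.
Highest utility is C, so C ≻ A ≻ B.

Bundle C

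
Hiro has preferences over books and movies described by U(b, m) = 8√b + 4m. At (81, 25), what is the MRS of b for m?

MU_b = 8/(2√b), MU_m = 4.
MRS = 8/(2√b) ÷ 4.
At (81, 25): MRS = 1/9.
So at (81, 25) the consumer would give up 1/9 units of m for one more unit of b.

MRS = 1/9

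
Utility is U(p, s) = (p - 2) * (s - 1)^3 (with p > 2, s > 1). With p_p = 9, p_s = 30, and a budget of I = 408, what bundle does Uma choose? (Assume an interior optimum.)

p* = 12, s* = 10

MU_p = (s−1)^3, MU_s = 3·(p−2)·(s−1)^2.
MRS = (1/3)·(s−1)/(p−2).
Tangency: set MRS = p_p/p_s = 9/30 = 0.3.
So (1/3)·(s − 1)/(p − 2) = 0.3, i.e. (s − 1) = 0.9·(p − 2).
Rewrite the budget in excess-of-subsistence terms: 9·(p − 2) + 30·(s − 1) = 408 − 9·2 − 30·1 = 360.
Substituting, 36·(p − 2) = 360, so p − 2 = 10 and p* = 12.
Then s − 1 = 0.9·10 = 9, so s* = 10.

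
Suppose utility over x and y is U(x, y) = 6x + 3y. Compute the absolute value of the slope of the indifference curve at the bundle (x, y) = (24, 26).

MU_x = 6, MU_y = 3, so MRS = 6/3 = 2 at every bundle.
At (24, 26): MRS = 2.
The indifference curve has slope −2 at this bundle.

MRS = 2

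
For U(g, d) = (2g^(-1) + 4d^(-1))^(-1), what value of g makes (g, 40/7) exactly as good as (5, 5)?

U depends on (g, d) only through S = 2g^(-1) + 4d^(-1), so equal utility means equal S. At (5, 5): S = 1.2.
With d = 40/7: 4·(40/7)^(-1) = 0.7, so 2g^(-1) = 1.2 − 0.7 = 0.5, i.e. g^(-1) = 0.25.
Hence g = 1/0.25 = 4.
Check: U(4, 40/7) = 0.8333.

g = 4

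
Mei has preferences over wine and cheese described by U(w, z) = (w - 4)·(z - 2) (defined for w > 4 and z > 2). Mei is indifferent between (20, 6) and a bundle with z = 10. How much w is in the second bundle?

U(20, 6) = 64.
Set U(w, 10) = 64 and solve.
With z = 10: (10 − 2) = 8, so (w − 4) = 64/8 = 8.
So w = 4 + 8 = 12.
Check: U(12, 10) = 64.

w = 12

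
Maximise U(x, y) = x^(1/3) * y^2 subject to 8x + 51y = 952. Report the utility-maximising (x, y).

x* = 17, y* = 16

MU_x = 1/3·x^(-2/3)·y^2 and MU_y = 2·x^(1/3)·y.
MRS = MU_x/MU_y = (1/6)·y/x.
Tangency: set MRS = p_x/p_y = 8/51.
So (1/6)·y/x = 8/51, i.e. y = (16/17)·x.
Substitute into the budget 8·x + 51·y = 952: 56·x = 952, so x* = 17.
Then y* = (16/17)·17 = 16.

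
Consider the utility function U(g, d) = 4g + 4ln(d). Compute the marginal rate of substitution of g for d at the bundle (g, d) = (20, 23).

MU_g = 4, MU_d = 4/d.
MRS = 4 ÷ (4/d).
At (20, 23): MRS = 23.
That is, one extra unit of g is worth 23 units of d at the margin.

MRS = 23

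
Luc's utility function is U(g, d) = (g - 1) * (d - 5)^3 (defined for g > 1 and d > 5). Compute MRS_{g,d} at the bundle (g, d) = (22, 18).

MRS = 13/63

MU_g = (d−5)^3, MU_d = 3·(g−1)·(d−5)^2.
MRS = (1/3)·(d−5)/(g−1).
At (22, 18): MRS = 13/63.
So at (22, 18) the consumer would give up 13/63 units of d for one more unit of g.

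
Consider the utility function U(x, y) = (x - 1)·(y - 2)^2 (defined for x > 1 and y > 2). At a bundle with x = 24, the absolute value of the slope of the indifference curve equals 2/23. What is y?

y = 6

MU_x = (y−2)^2, MU_y = 2·(x−1)·(y−2).
MRS = (1/2)·(y−2)/(x−1).
Substitute x = 24: MRS = (y − 2)/46. Setting this equal to 2/23 gives y − 2 = (2/23)·46 = 4, so y = 6.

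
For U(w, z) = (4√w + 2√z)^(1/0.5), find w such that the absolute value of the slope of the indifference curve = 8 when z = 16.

For CES with ρ = 0.5, MRS = (4/2)·√(z/w).
Setting (4/2)·√(16/w) = 8 gives √(16/w) = 4, so 16/w = 16 and w = 1.

w = 1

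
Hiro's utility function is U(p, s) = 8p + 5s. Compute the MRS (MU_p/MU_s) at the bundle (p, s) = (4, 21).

MRS = 1.6

MU_p = 8, MU_s = 5, so MRS = 8/5 = 1.6 at every bundle.
At (4, 21): MRS = 1.6.
So at (4, 21) the consumer would give up 1.6 units of s for one more unit of p.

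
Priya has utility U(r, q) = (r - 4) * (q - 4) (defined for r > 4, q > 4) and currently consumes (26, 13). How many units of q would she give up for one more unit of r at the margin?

MRS = 9/22

MU_r = (q−4), MU_q = (r−4).
MRS = (q−4)/(r−4).
At (26, 13): MRS = 9/22.
The indifference curve has slope −9/22 at this bundle.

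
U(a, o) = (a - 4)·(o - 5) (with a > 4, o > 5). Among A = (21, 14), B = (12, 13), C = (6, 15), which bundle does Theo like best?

Evaluate utility at each bundle:
U(A) = 153.
U(B) = 64.
U(C) = 20.
Highest utility is A, so A ≻ B ≻ C.

Bundle A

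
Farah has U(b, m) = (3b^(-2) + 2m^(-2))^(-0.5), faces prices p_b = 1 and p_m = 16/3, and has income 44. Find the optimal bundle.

For CES with ρ = -2, MRS = (3/2)·(m/b)^3.
Tangency: set MRS = p_b/p_m = 1/(16/3) = 3/16.
So (m/b)^3 = 0.125; taking the cube root, m/b = 0.5, i.e. m = 0.5·b.
Substitute into the budget 1·b + (16/3)·m = 44: (11/3)·b = 44, so b* = 12 and m* = 0.5·12 = 6.

b* = 12, m* = 6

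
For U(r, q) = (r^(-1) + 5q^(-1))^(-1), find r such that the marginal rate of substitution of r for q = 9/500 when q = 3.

r = 10

For CES with ρ = -1, MRS = (1/5)·(q/r)^2.
Setting (1/5)·(3/r)^2 = 9/500 gives (3/r)^2 = 9/100, so 3/r = 0.3 and r = 10.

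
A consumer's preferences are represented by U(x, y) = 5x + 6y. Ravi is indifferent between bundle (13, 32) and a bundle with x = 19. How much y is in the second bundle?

U(13, 32) = 257.
Set U(19, y) = 257 and solve.
5·19 + 6y = 257 ⇒ 6y = 162 ⇒ y = 27.
Check: U(19, 27) = 257.

y = 27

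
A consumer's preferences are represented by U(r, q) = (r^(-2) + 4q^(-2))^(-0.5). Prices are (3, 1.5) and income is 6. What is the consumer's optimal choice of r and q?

For CES with ρ = -2, MRS = (1/4)·(q/r)^3.
Tangency: set MRS = p_r/p_q = 3/1.5 = 2.
So (q/r)^3 = 8; taking the cube root, q/r = 2, i.e. q = 2·r.
Substitute into the budget 3·r + 1.5·q = 6: 6·r = 6, so r* = 1 and q* = 2·1 = 2.

r* = 1, q* = 2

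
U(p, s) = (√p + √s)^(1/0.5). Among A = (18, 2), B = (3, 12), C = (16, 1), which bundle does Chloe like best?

Evaluate utility at each bundle:
U(A) = 32.000.
U(B) = 27.000.
U(C) = 25.000.
Highest utility is A, so A ≻ B ≻ C.

Bundle A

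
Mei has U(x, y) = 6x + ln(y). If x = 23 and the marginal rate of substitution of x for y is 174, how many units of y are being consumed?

MU_x = 6, MU_y = 1/y.
MRS = 6 ÷ (1/y).
MRS depends only on y: 6·y = 174 ⇒ y = 174/6 = 29.

y = 29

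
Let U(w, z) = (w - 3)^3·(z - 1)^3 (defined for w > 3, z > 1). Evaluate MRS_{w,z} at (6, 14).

MU_w = 3·(w−3)^2·(z−1)^3, MU_z = 3·(w−3)^3·(z−1)^2.
MRS = (z−1)/(w−3).
At (6, 14): MRS = 13/3.
The indifference curve has slope −13/3 at this bundle.

MRS = 13/3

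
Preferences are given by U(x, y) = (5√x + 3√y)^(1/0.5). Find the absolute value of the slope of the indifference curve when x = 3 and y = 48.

For CES with ρ = 0.5, MRS = (5/3)·√(y/x).
At (3, 48): MRS = 20/3.
That is, one extra unit of x is worth 20/3 units of y at the margin.

MRS = 20/3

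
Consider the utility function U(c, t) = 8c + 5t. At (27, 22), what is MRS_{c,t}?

MU_c = 8, MU_t = 5, so MRS = 8/5 = 1.6 at every bundle.
At (27, 22): MRS = 1.6.
That is, one extra unit of c is worth 1.6 units of t at the margin.

MRS = 1.6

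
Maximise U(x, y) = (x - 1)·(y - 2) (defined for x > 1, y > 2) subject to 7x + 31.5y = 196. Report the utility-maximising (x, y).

x* = 10, y* = 4

MU_x = (y−2), MU_y = (x−1).
MRS = (y−2)/(x−1).
Tangency: set MRS = p_x/p_y = 7/31.5 = 2/9.
So (y − 2)/(x − 1) = 2/9, i.e. (y − 2) = (2/9)·(x − 1).
Rewrite the budget in excess-of-subsistence terms: 7·(x − 1) + 31.5·(y − 2) = 196 − 7·1 − 31.5·2 = 126.
Substituting, 14·(x − 1) = 126, so x − 1 = 9 and x* = 10.
Then y − 2 = (2/9)·9 = 2, so y* = 4.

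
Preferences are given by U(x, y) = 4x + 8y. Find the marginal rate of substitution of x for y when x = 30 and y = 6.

MRS = 0.5

MU_x = 4, MU_y = 8, so MRS = 4/8 = 0.5 at every bundle.
At (30, 6): MRS = 0.5.
That is, one extra unit of x is worth 0.5 units of y at the margin.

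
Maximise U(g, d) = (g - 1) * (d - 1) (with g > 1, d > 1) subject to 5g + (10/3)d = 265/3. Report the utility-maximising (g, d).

MU_g = (d−1), MU_d = (g−1).
MRS = (d−1)/(g−1).
Tangency: set MRS = p_g/p_d = 5/(10/3) = 1.5.
So (d − 1)/(g − 1) = 1.5, i.e. (d − 1) = 1.5·(g − 1).
Rewrite the budget in excess-of-subsistence terms: 5·(g − 1) + (10/3)·(d − 1) = 265/3 − 5·1 − (10/3)·1 = 80.
Substituting, 10·(g − 1) = 80, so g − 1 = 8 and g* = 9.
Then d − 1 = 1.5·8 = 12, so d* = 13.

g* = 9, d* = 13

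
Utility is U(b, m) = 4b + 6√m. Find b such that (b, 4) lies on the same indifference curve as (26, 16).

U(26, 16) = 128.
Set U(b, 4) = 128 and solve.
With m = 4: √4 = 2, so 4b = 128 − 6·2 = 116 and b = 29.
Check: U(29, 4) = 128.

b = 29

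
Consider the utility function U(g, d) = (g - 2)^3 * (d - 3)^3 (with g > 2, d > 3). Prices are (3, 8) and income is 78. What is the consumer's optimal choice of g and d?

g* = 10, d* = 6

MU_g = 3·(g−2)^2·(d−3)^3, MU_d = 3·(g−2)^3·(d−3)^2.
MRS = (d−3)/(g−2).
Tangency: set MRS = p_g/p_d = 3/8 = 0.375.
So (d − 3)/(g − 2) = 0.375, i.e. (d − 3) = 0.375·(g − 2).
Rewrite the budget in excess-of-subsistence terms: 3·(g − 2) + 8·(d − 3) = 78 − 3·2 − 8·3 = 48.
Substituting, 6·(g − 2) = 48, so g − 2 = 8 and g* = 10.
Then d − 3 = 0.375·8 = 3, so d* = 6.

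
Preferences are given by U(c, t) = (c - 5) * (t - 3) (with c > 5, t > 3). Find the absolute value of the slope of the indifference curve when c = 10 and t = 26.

MRS = 4.6

MU_c = (t−3), MU_t = (c−5).
MRS = (t−3)/(c−5).
At (10, 26): MRS = 4.6.
So at (10, 26) the consumer would give up 4.6 units of t for one more unit of c.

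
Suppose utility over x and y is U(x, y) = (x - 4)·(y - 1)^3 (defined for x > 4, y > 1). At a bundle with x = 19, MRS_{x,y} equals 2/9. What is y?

MU_x = (y−1)^3, MU_y = 3·(x−4)·(y−1)^2.
MRS = (1/3)·(y−1)/(x−4).
Substitute x = 19: MRS = (y − 1)/45. Setting this equal to 2/9 gives y − 1 = (2/9)·45 = 10, so y = 11.

y = 11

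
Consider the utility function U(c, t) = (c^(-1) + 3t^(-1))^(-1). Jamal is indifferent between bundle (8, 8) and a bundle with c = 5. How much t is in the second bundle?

U depends on (c, t) only through S = c^(-1) + 3t^(-1), so equal utility means equal S. At (8, 8): S = 0.5.
With c = 5: 5^(-1) = 0.2, so 3t^(-1) = 0.5 − 0.2 = 0.3, i.e. t^(-1) = 0.1.
Hence t = 1/0.1 = 10.
Check: U(5, 10) = 2.

t = 10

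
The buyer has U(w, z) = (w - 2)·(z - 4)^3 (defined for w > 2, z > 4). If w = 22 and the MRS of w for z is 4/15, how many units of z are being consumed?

z = 20

MU_w = (z−4)^3, MU_z = 3·(w−2)·(z−4)^2.
MRS = (1/3)·(z−4)/(w−2).
Substitute w = 22: MRS = (z − 4)/60. Setting this equal to 4/15 gives z − 4 = (4/15)·60 = 16, so z = 20.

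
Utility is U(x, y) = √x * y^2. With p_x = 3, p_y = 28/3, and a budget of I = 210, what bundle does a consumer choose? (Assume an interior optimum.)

x* = 14, y* = 18

MU_x = 0.5·x^(-0.5)·y^2 and MU_y = 2·√x·y.
MRS = MU_x/MU_y = (0.25)·y/x.
Tangency: set MRS = p_x/p_y = 3/(28/3) = 9/28.
So (0.25)·y/x = 9/28, i.e. y = (9/7)·x.
Substitute into the budget 3·x + (28/3)·y = 210: 15·x = 210, so x* = 14.
Then y* = (9/7)·14 = 18.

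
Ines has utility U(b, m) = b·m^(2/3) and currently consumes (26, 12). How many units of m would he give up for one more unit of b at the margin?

MRS = 9/13

MU_b = m^(2/3) and MU_m = 2/3·b·m^(-1/3).
MRS = MU_b/MU_m = (1.5)·m/b.
At (26, 12): MRS = 9/13.
The indifference curve has slope −9/13 at this bundle.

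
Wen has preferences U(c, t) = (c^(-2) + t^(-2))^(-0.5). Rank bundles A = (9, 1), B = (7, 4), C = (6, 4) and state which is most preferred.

Evaluate utility at each bundle:
U(A) = 0.994.
U(B) = 3.473.
U(C) = 3.328.
Highest utility is B, so B ≻ C ≻ A.

Bundle B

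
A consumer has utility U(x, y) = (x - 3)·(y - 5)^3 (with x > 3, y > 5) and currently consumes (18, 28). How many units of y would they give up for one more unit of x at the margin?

MU_x = (y−5)^3, MU_y = 3·(x−3)·(y−5)^2.
MRS = (1/3)·(y−5)/(x−3).
At (18, 28): MRS = 23/45.
That is, one extra unit of x is worth 23/45 units of y at the margin.

MRS = 23/45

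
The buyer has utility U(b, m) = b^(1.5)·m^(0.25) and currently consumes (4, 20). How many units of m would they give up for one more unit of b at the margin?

MRS = 30

MU_b = 1.5·√b·m^(0.25) and MU_m = 0.25·b^(1.5)·m^(-0.75).
MRS = MU_b/MU_m = (6)·m/b.
At (4, 20): MRS = 30.
That is, one extra unit of b is worth 30 units of m at the margin.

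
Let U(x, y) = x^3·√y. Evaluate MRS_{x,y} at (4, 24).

MU_x = 3·x^2·√y and MU_y = 0.5·x^3·y^(-0.5).
MRS = MU_x/MU_y = (6)·y/x.
At (4, 24): MRS = 36.
The indifference curve has slope −36 at this bundle.

MRS = 36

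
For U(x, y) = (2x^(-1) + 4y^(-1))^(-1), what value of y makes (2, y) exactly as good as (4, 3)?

U depends on (x, y) only through S = 2x^(-1) + 4y^(-1), so equal utility means equal S. At (4, 3): S = 11/6.
With x = 2: 2·2^(-1) = 1, so 4y^(-1) = 11/6 − 1 = 5/6, i.e. y^(-1) = 5/24.
Hence y = 1/(5/24) = 4.8.
Check: U(2, 4.8) = 0.5455.

y = 4.8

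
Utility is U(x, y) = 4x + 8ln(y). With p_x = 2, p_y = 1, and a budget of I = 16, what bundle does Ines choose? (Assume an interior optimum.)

x* = 6, y* = 4

MU_x = 4, MU_y = 8/y.
MRS = 4 ÷ (8/y).
Tangency: set MRS = p_x/p_y = 2/1 = 2.
MRS depends only on y: 0.5·y = 2 ⇒ y* = 2/0.5 = 4.
From the budget, 2·x = 16 − 1·4 = 12, so x* = 6.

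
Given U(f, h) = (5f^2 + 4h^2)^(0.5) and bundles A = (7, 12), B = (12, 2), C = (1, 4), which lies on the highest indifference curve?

Evaluate utility at each bundle:
U(A) = 28.653.
U(B) = 27.129.
U(C) = 8.307.
Highest utility is A, so A ≻ B ≻ C.

Bundle A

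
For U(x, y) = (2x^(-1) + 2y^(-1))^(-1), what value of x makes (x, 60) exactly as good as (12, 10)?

U depends on (x, y) only through S = 2x^(-1) + 2y^(-1), so equal utility means equal S. At (12, 10): S = 11/30.
With y = 60: 2·60^(-1) = 1/30, so 2x^(-1) = 11/30 − 1/30 = 1/3, i.e. x^(-1) = 1/6.
Hence x = 1/(1/6) = 6.
Check: U(6, 60) = 2.7273.

x = 6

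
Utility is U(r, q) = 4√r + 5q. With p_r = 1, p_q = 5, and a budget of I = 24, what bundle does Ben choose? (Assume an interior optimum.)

MU_r = 4/(2√r), MU_q = 5.
MRS = 4/(2√r) ÷ 5.
Tangency: set MRS = p_r/p_q = 1/5 = 0.2.
MRS depends only on r: 0.4/√r = 0.2 ⇒ √r = 0.4/0.2 = 2 ⇒ r* = 4.
From the budget, 5·q = 24 − 1·4 = 20, so q* = 4.

r* = 4, q* = 4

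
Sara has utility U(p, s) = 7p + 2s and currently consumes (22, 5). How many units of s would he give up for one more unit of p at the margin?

MRS = 3.5

MU_p = 7, MU_s = 2, so MRS = 7/2 = 3.5 at every bundle.
At (22, 5): MRS = 3.5.
So at (22, 5) the consumer would give up 3.5 units of s for one more unit of p.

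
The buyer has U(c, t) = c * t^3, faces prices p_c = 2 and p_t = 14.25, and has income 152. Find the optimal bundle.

MU_c = t^3 and MU_t = 3·c·t^2.
MRS = MU_c/MU_t = (1/3)·t/c.
Tangency: set MRS = p_c/p_t = 2/14.25 = 8/57.
So (1/3)·t/c = 8/57, i.e. t = (8/19)·c.
Substitute into the budget 2·c + 14.25·t = 152: 8·c = 152, so c* = 19.
Then t* = (8/19)·19 = 8.

c* = 19, t* = 8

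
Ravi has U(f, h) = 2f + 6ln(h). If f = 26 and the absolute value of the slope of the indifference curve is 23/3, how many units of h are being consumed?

h = 23

MU_f = 2, MU_h = 6/h.
MRS = 2 ÷ (6/h).
MRS depends only on h: (1/3)·h = 23/3 ⇒ h = (23/3)/(1/3) = 23.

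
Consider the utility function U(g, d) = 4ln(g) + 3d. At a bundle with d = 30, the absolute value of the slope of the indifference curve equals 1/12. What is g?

MU_g = 4/g, MU_d = 3.
MRS = 4/g ÷ 3.
MRS depends only on g: (4/3)/g = 1/12 ⇒ g = (4/3)/(1/12) = 16.

g = 16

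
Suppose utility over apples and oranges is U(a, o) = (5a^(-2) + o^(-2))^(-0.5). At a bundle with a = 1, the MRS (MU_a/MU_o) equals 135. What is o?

For CES with ρ = -2, MRS = (5/1)·(o/a)^3.
Setting (5/1)·(o/1)^3 = 135 gives (o/1)^3 = 27, so o/1 = 3 and o = 3.

o = 3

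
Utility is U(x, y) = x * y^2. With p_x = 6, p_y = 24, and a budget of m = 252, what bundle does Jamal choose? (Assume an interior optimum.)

MU_x = y^2 and MU_y = 2·x·y.
MRS = MU_x/MU_y = (1/2)·y/x.
Tangency: set MRS = p_x/p_y = 6/24 = 0.25.
So (1/2)·y/x = 0.25, i.e. y = 0.5·x.
Substitute into the budget 6·x + 24·y = 252: 18·x = 252, so x* = 14.
Then y* = 0.5·14 = 7.

x* = 14, y* = 7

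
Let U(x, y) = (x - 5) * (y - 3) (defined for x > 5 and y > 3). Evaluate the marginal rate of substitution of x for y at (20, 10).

MRS = 7/15

MU_x = (y−3), MU_y = (x−5).
MRS = (y−3)/(x−5).
At (20, 10): MRS = 7/15.
So at (20, 10) the consumer would give up 7/15 units of y for one more unit of x.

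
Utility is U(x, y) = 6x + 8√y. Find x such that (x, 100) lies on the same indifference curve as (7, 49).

U(7, 49) = 98.
Set U(x, 100) = 98 and solve.
With y = 100: √100 = 10, so 6x = 98 − 8·10 = 18 and x = 3.
Check: U(3, 100) = 98.

x = 3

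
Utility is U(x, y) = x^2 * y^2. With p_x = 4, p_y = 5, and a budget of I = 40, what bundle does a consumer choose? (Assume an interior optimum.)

x* = 5, y* = 4

MU_x = 2·x·y^2 and MU_y = 2·x^2·y.
MRS = MU_x/MU_y = y/x.
Tangency: set MRS = p_x/p_y = 4/5 = 0.8.
So y/x = 0.8, i.e. y = 0.8·x.
Substitute into the budget 4·x + 5·y = 40: 8·x = 40, so x* = 5.
Then y* = 0.8·5 = 4.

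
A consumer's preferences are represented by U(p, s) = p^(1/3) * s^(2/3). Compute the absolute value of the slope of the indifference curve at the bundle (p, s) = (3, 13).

MRS = 13/6

MU_p = 1/3·p^(-2/3)·s^(2/3) and MU_s = 2/3·p^(1/3)·s^(-1/3).
MRS = MU_p/MU_s = (0.5)·s/p.
At (3, 13): MRS = 13/6.
The indifference curve has slope −13/6 at this bundle.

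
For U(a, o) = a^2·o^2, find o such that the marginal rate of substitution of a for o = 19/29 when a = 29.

MU_a = 2·a·o^2 and MU_o = 2·a^2·o.
MRS = MU_a/MU_o = o/a.
Substitute a = 29: MRS = o/29. Setting o/29 = 19/29 gives o = (19/29)·29 = 19.

o = 19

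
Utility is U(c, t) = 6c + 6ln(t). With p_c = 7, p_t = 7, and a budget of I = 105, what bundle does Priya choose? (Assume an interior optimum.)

MU_c = 6, MU_t = 6/t.
MRS = 6 ÷ (6/t).
Tangency: set MRS = p_c/p_t = 7/7 = 1.
MRS depends only on t: t = 1 ⇒ t* = 1.
From the budget, 7·c = 105 − 7·1 = 98, so c* = 14.

c* = 14, t* = 1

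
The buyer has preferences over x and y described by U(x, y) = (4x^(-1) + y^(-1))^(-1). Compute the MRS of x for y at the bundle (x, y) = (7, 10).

For CES with ρ = -1, MRS = (4/1)·(y/x)^2.
At (7, 10): MRS = 400/49.
So at (7, 10) the consumer would give up 400/49 units of y for one more unit of x.

MRS = 400/49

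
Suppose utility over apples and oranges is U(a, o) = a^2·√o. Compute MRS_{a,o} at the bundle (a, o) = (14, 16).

MU_a = 2·a·√o and MU_o = 0.5·a^2·o^(-0.5).
MRS = MU_a/MU_o = (4)·o/a.
At (14, 16): MRS = 32/7.
The indifference curve has slope −32/7 at this bundle.

MRS = 32/7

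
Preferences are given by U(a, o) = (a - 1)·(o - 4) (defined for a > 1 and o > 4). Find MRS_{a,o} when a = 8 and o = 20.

MRS = 16/7

MU_a = (o−4), MU_o = (a−1).
MRS = (o−4)/(a−1).
At (8, 20): MRS = 16/7.
That is, one extra unit of a is worth 16/7 units of o at the margin.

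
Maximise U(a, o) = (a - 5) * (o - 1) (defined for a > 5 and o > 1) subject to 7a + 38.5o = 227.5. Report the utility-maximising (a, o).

MU_a = (o−1), MU_o = (a−5).
MRS = (o−1)/(a−5).
Tangency: set MRS = p_a/p_o = 7/38.5 = 2/11.
So (o − 1)/(a − 5) = 2/11, i.e. (o − 1) = (2/11)·(a − 5).
Rewrite the budget in excess-of-subsistence terms: 7·(a − 5) + 38.5·(o − 1) = 227.5 − 7·5 − 38.5·1 = 154.
Substituting, 14·(a − 5) = 154, so a − 5 = 11 and a* = 16.
Then o − 1 = (2/11)·11 = 2, so o* = 3.

a* = 16, o* = 3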